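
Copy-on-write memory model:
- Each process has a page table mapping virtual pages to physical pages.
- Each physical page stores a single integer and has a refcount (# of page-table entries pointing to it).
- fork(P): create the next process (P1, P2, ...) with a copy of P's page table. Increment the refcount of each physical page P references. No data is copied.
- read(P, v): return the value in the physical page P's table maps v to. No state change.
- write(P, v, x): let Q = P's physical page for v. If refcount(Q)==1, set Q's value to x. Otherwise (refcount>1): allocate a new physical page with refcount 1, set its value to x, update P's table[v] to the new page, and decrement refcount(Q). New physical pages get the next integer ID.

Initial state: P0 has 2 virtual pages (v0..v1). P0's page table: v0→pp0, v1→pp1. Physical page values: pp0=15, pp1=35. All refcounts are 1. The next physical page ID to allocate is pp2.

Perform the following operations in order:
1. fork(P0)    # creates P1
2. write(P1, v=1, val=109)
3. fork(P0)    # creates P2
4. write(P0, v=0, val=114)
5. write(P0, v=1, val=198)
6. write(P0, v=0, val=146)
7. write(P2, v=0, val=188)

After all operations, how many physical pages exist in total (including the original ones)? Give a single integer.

Op 1: fork(P0) -> P1. 2 ppages; refcounts: pp0:2 pp1:2
Op 2: write(P1, v1, 109). refcount(pp1)=2>1 -> COPY to pp2. 3 ppages; refcounts: pp0:2 pp1:1 pp2:1
Op 3: fork(P0) -> P2. 3 ppages; refcounts: pp0:3 pp1:2 pp2:1
Op 4: write(P0, v0, 114). refcount(pp0)=3>1 -> COPY to pp3. 4 ppages; refcounts: pp0:2 pp1:2 pp2:1 pp3:1
Op 5: write(P0, v1, 198). refcount(pp1)=2>1 -> COPY to pp4. 5 ppages; refcounts: pp0:2 pp1:1 pp2:1 pp3:1 pp4:1
Op 6: write(P0, v0, 146). refcount(pp3)=1 -> write in place. 5 ppages; refcounts: pp0:2 pp1:1 pp2:1 pp3:1 pp4:1
Op 7: write(P2, v0, 188). refcount(pp0)=2>1 -> COPY to pp5. 6 ppages; refcounts: pp0:1 pp1:1 pp2:1 pp3:1 pp4:1 pp5:1

Answer: 6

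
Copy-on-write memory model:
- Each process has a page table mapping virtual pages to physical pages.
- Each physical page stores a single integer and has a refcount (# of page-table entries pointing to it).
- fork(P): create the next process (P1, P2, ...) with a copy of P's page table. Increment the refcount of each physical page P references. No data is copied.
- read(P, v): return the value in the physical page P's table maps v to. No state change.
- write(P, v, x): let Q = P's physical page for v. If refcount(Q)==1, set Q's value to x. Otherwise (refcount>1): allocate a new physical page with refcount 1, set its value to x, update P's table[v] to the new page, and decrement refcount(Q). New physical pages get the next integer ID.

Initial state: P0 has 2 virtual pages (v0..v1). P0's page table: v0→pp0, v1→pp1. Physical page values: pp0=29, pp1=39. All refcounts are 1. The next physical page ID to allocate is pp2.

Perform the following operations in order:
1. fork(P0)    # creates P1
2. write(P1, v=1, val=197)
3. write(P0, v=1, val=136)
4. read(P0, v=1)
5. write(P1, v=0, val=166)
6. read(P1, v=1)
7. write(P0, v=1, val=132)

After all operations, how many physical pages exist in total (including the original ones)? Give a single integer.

Answer: 4

Derivation:
Op 1: fork(P0) -> P1. 2 ppages; refcounts: pp0:2 pp1:2
Op 2: write(P1, v1, 197). refcount(pp1)=2>1 -> COPY to pp2. 3 ppages; refcounts: pp0:2 pp1:1 pp2:1
Op 3: write(P0, v1, 136). refcount(pp1)=1 -> write in place. 3 ppages; refcounts: pp0:2 pp1:1 pp2:1
Op 4: read(P0, v1) -> 136. No state change.
Op 5: write(P1, v0, 166). refcount(pp0)=2>1 -> COPY to pp3. 4 ppages; refcounts: pp0:1 pp1:1 pp2:1 pp3:1
Op 6: read(P1, v1) -> 197. No state change.
Op 7: write(P0, v1, 132). refcount(pp1)=1 -> write in place. 4 ppages; refcounts: pp0:1 pp1:1 pp2:1 pp3:1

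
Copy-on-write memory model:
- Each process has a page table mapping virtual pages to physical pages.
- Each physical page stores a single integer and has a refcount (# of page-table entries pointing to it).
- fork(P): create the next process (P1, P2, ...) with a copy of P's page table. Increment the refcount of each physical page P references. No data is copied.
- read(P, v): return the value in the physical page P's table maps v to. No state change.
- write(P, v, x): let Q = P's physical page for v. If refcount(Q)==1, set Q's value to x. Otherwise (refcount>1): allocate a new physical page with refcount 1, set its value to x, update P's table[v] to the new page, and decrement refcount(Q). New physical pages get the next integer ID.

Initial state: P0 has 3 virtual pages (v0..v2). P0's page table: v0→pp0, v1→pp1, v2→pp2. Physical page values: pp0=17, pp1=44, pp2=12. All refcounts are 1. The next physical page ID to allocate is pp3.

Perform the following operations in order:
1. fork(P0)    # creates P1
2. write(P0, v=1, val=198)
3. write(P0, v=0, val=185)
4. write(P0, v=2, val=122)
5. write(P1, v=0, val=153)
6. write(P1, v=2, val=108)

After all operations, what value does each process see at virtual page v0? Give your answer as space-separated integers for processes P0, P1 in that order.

Answer: 185 153

Derivation:
Op 1: fork(P0) -> P1. 3 ppages; refcounts: pp0:2 pp1:2 pp2:2
Op 2: write(P0, v1, 198). refcount(pp1)=2>1 -> COPY to pp3. 4 ppages; refcounts: pp0:2 pp1:1 pp2:2 pp3:1
Op 3: write(P0, v0, 185). refcount(pp0)=2>1 -> COPY to pp4. 5 ppages; refcounts: pp0:1 pp1:1 pp2:2 pp3:1 pp4:1
Op 4: write(P0, v2, 122). refcount(pp2)=2>1 -> COPY to pp5. 6 ppages; refcounts: pp0:1 pp1:1 pp2:1 pp3:1 pp4:1 pp5:1
Op 5: write(P1, v0, 153). refcount(pp0)=1 -> write in place. 6 ppages; refcounts: pp0:1 pp1:1 pp2:1 pp3:1 pp4:1 pp5:1
Op 6: write(P1, v2, 108). refcount(pp2)=1 -> write in place. 6 ppages; refcounts: pp0:1 pp1:1 pp2:1 pp3:1 pp4:1 pp5:1
P0: v0 -> pp4 = 185
P1: v0 -> pp0 = 153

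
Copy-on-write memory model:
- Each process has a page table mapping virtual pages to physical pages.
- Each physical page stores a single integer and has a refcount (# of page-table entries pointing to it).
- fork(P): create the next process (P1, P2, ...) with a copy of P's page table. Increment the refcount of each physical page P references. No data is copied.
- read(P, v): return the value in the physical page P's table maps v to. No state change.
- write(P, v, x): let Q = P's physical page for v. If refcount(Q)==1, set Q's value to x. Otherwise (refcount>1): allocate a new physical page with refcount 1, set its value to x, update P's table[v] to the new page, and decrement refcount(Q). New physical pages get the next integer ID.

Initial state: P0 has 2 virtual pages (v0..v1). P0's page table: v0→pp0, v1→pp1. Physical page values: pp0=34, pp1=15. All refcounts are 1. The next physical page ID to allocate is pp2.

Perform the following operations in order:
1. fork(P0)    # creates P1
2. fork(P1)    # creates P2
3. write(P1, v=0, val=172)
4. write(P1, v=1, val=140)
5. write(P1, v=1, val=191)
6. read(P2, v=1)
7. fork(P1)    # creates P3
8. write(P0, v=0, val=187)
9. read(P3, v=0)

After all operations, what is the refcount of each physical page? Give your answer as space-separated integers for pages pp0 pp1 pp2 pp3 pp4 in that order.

Op 1: fork(P0) -> P1. 2 ppages; refcounts: pp0:2 pp1:2
Op 2: fork(P1) -> P2. 2 ppages; refcounts: pp0:3 pp1:3
Op 3: write(P1, v0, 172). refcount(pp0)=3>1 -> COPY to pp2. 3 ppages; refcounts: pp0:2 pp1:3 pp2:1
Op 4: write(P1, v1, 140). refcount(pp1)=3>1 -> COPY to pp3. 4 ppages; refcounts: pp0:2 pp1:2 pp2:1 pp3:1
Op 5: write(P1, v1, 191). refcount(pp3)=1 -> write in place. 4 ppages; refcounts: pp0:2 pp1:2 pp2:1 pp3:1
Op 6: read(P2, v1) -> 15. No state change.
Op 7: fork(P1) -> P3. 4 ppages; refcounts: pp0:2 pp1:2 pp2:2 pp3:2
Op 8: write(P0, v0, 187). refcount(pp0)=2>1 -> COPY to pp4. 5 ppages; refcounts: pp0:1 pp1:2 pp2:2 pp3:2 pp4:1
Op 9: read(P3, v0) -> 172. No state change.

Answer: 1 2 2 2 1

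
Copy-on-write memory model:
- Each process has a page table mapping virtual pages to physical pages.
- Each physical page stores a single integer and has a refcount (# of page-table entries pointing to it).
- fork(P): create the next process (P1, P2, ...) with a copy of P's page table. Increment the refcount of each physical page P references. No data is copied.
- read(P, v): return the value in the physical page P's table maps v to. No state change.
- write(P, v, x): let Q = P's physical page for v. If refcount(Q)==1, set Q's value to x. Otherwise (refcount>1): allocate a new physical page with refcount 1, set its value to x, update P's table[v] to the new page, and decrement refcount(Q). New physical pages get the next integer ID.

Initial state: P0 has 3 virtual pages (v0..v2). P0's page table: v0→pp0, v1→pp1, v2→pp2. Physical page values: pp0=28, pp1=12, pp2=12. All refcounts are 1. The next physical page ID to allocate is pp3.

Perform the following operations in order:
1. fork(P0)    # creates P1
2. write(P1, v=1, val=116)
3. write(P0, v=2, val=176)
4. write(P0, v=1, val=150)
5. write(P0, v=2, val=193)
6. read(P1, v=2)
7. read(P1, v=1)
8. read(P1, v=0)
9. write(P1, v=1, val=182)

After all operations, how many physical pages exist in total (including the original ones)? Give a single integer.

Answer: 5

Derivation:
Op 1: fork(P0) -> P1. 3 ppages; refcounts: pp0:2 pp1:2 pp2:2
Op 2: write(P1, v1, 116). refcount(pp1)=2>1 -> COPY to pp3. 4 ppages; refcounts: pp0:2 pp1:1 pp2:2 pp3:1
Op 3: write(P0, v2, 176). refcount(pp2)=2>1 -> COPY to pp4. 5 ppages; refcounts: pp0:2 pp1:1 pp2:1 pp3:1 pp4:1
Op 4: write(P0, v1, 150). refcount(pp1)=1 -> write in place. 5 ppages; refcounts: pp0:2 pp1:1 pp2:1 pp3:1 pp4:1
Op 5: write(P0, v2, 193). refcount(pp4)=1 -> write in place. 5 ppages; refcounts: pp0:2 pp1:1 pp2:1 pp3:1 pp4:1
Op 6: read(P1, v2) -> 12. No state change.
Op 7: read(P1, v1) -> 116. No state change.
Op 8: read(P1, v0) -> 28. No state change.
Op 9: write(P1, v1, 182). refcount(pp3)=1 -> write in place. 5 ppages; refcounts: pp0:2 pp1:1 pp2:1 pp3:1 pp4:1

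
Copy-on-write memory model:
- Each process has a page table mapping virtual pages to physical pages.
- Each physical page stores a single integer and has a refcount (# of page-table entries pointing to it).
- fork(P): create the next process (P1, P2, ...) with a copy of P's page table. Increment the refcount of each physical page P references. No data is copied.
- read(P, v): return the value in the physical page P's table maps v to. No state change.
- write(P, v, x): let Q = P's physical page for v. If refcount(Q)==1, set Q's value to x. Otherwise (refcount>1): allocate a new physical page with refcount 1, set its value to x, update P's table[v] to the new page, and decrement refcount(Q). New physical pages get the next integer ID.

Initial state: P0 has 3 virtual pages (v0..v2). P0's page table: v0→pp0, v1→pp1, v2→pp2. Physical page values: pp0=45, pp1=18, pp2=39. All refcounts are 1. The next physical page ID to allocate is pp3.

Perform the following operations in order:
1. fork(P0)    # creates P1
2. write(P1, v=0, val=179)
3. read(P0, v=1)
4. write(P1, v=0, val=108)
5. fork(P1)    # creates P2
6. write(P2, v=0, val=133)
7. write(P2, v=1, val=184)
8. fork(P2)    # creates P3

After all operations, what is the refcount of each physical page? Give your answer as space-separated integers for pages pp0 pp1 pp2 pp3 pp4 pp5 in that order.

Answer: 1 2 4 1 2 2

Derivation:
Op 1: fork(P0) -> P1. 3 ppages; refcounts: pp0:2 pp1:2 pp2:2
Op 2: write(P1, v0, 179). refcount(pp0)=2>1 -> COPY to pp3. 4 ppages; refcounts: pp0:1 pp1:2 pp2:2 pp3:1
Op 3: read(P0, v1) -> 18. No state change.
Op 4: write(P1, v0, 108). refcount(pp3)=1 -> write in place. 4 ppages; refcounts: pp0:1 pp1:2 pp2:2 pp3:1
Op 5: fork(P1) -> P2. 4 ppages; refcounts: pp0:1 pp1:3 pp2:3 pp3:2
Op 6: write(P2, v0, 133). refcount(pp3)=2>1 -> COPY to pp4. 5 ppages; refcounts: pp0:1 pp1:3 pp2:3 pp3:1 pp4:1
Op 7: write(P2, v1, 184). refcount(pp1)=3>1 -> COPY to pp5. 6 ppages; refcounts: pp0:1 pp1:2 pp2:3 pp3:1 pp4:1 pp5:1
Op 8: fork(P2) -> P3. 6 ppages; refcounts: pp0:1 pp1:2 pp2:4 pp3:1 pp4:2 pp5:2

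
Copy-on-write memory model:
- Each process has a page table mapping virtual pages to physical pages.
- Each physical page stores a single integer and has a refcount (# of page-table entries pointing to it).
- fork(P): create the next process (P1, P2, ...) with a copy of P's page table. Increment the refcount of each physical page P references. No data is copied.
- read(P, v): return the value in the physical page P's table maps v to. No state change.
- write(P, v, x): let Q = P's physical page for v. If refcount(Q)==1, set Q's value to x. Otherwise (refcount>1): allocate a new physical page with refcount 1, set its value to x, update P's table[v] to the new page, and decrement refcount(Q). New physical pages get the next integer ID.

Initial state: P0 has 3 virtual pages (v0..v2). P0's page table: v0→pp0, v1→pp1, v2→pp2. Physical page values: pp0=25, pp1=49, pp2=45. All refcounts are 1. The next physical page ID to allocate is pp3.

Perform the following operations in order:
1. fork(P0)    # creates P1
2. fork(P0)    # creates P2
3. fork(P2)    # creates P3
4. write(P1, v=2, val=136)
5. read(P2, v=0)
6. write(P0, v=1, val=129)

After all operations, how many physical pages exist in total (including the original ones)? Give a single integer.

Answer: 5

Derivation:
Op 1: fork(P0) -> P1. 3 ppages; refcounts: pp0:2 pp1:2 pp2:2
Op 2: fork(P0) -> P2. 3 ppages; refcounts: pp0:3 pp1:3 pp2:3
Op 3: fork(P2) -> P3. 3 ppages; refcounts: pp0:4 pp1:4 pp2:4
Op 4: write(P1, v2, 136). refcount(pp2)=4>1 -> COPY to pp3. 4 ppages; refcounts: pp0:4 pp1:4 pp2:3 pp3:1
Op 5: read(P2, v0) -> 25. No state change.
Op 6: write(P0, v1, 129). refcount(pp1)=4>1 -> COPY to pp4. 5 ppages; refcounts: pp0:4 pp1:3 pp2:3 pp3:1 pp4:1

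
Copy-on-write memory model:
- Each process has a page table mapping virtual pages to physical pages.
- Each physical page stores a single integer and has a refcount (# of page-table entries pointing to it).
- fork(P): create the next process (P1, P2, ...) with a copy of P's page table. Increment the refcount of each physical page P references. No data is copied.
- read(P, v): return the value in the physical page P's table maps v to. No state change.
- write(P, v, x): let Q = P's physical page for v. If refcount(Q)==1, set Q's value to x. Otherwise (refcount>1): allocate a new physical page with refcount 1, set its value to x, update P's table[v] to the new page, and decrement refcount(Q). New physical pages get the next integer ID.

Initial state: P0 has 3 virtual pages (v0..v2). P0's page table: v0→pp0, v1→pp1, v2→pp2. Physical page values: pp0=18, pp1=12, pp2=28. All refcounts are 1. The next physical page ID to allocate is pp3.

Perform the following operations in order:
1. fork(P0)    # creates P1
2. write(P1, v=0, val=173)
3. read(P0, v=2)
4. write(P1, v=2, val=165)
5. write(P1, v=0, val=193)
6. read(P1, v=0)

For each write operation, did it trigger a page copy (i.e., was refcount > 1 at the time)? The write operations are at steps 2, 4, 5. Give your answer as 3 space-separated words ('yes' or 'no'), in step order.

Op 1: fork(P0) -> P1. 3 ppages; refcounts: pp0:2 pp1:2 pp2:2
Op 2: write(P1, v0, 173). refcount(pp0)=2>1 -> COPY to pp3. 4 ppages; refcounts: pp0:1 pp1:2 pp2:2 pp3:1
Op 3: read(P0, v2) -> 28. No state change.
Op 4: write(P1, v2, 165). refcount(pp2)=2>1 -> COPY to pp4. 5 ppages; refcounts: pp0:1 pp1:2 pp2:1 pp3:1 pp4:1
Op 5: write(P1, v0, 193). refcount(pp3)=1 -> write in place. 5 ppages; refcounts: pp0:1 pp1:2 pp2:1 pp3:1 pp4:1
Op 6: read(P1, v0) -> 193. No state change.

yes yes no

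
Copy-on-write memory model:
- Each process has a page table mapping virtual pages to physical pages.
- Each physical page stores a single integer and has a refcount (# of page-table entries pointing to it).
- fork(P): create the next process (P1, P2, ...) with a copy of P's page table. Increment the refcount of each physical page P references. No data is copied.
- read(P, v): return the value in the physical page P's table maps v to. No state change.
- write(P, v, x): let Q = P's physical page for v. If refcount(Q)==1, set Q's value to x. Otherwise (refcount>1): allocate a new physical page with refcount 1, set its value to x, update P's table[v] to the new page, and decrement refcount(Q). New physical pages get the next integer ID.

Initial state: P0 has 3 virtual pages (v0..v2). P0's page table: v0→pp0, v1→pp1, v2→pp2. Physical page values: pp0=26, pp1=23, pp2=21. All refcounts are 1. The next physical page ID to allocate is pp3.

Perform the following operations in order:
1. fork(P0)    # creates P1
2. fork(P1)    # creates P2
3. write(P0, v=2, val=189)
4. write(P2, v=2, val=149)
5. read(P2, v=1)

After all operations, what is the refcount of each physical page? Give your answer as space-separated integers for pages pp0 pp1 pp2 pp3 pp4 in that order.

Op 1: fork(P0) -> P1. 3 ppages; refcounts: pp0:2 pp1:2 pp2:2
Op 2: fork(P1) -> P2. 3 ppages; refcounts: pp0:3 pp1:3 pp2:3
Op 3: write(P0, v2, 189). refcount(pp2)=3>1 -> COPY to pp3. 4 ppages; refcounts: pp0:3 pp1:3 pp2:2 pp3:1
Op 4: write(P2, v2, 149). refcount(pp2)=2>1 -> COPY to pp4. 5 ppages; refcounts: pp0:3 pp1:3 pp2:1 pp3:1 pp4:1
Op 5: read(P2, v1) -> 23. No state change.

Answer: 3 3 1 1 1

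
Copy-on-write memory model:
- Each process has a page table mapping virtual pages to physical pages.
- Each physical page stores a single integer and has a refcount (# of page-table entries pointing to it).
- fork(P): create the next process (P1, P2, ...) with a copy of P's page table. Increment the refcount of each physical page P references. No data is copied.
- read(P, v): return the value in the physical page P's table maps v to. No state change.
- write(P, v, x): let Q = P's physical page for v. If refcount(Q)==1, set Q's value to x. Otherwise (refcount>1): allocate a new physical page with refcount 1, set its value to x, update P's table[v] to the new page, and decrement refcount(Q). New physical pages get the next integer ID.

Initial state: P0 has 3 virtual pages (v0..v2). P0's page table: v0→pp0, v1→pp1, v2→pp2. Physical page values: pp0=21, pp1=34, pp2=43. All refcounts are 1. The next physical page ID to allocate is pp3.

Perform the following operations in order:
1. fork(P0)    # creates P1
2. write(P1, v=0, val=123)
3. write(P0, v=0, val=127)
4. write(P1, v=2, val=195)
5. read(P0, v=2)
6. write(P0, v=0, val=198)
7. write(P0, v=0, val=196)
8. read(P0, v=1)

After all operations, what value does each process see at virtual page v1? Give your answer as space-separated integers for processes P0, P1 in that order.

Op 1: fork(P0) -> P1. 3 ppages; refcounts: pp0:2 pp1:2 pp2:2
Op 2: write(P1, v0, 123). refcount(pp0)=2>1 -> COPY to pp3. 4 ppages; refcounts: pp0:1 pp1:2 pp2:2 pp3:1
Op 3: write(P0, v0, 127). refcount(pp0)=1 -> write in place. 4 ppages; refcounts: pp0:1 pp1:2 pp2:2 pp3:1
Op 4: write(P1, v2, 195). refcount(pp2)=2>1 -> COPY to pp4. 5 ppages; refcounts: pp0:1 pp1:2 pp2:1 pp3:1 pp4:1
Op 5: read(P0, v2) -> 43. No state change.
Op 6: write(P0, v0, 198). refcount(pp0)=1 -> write in place. 5 ppages; refcounts: pp0:1 pp1:2 pp2:1 pp3:1 pp4:1
Op 7: write(P0, v0, 196). refcount(pp0)=1 -> write in place. 5 ppages; refcounts: pp0:1 pp1:2 pp2:1 pp3:1 pp4:1
Op 8: read(P0, v1) -> 34. No state change.
P0: v1 -> pp1 = 34
P1: v1 -> pp1 = 34

Answer: 34 34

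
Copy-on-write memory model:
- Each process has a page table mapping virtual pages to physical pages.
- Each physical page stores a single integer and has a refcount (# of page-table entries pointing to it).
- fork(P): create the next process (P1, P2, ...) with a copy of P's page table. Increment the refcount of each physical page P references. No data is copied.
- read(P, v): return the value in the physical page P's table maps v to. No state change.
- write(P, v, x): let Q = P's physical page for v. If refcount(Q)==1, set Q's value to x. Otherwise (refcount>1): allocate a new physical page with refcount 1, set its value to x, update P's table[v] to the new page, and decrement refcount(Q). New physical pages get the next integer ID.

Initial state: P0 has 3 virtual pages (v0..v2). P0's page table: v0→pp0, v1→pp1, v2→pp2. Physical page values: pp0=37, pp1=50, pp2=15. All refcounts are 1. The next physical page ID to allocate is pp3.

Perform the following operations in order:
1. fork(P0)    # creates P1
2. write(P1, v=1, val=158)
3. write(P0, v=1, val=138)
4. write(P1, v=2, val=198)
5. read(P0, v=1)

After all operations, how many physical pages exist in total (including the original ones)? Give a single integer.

Answer: 5

Derivation:
Op 1: fork(P0) -> P1. 3 ppages; refcounts: pp0:2 pp1:2 pp2:2
Op 2: write(P1, v1, 158). refcount(pp1)=2>1 -> COPY to pp3. 4 ppages; refcounts: pp0:2 pp1:1 pp2:2 pp3:1
Op 3: write(P0, v1, 138). refcount(pp1)=1 -> write in place. 4 ppages; refcounts: pp0:2 pp1:1 pp2:2 pp3:1
Op 4: write(P1, v2, 198). refcount(pp2)=2>1 -> COPY to pp4. 5 ppages; refcounts: pp0:2 pp1:1 pp2:1 pp3:1 pp4:1
Op 5: read(P0, v1) -> 138. No state change.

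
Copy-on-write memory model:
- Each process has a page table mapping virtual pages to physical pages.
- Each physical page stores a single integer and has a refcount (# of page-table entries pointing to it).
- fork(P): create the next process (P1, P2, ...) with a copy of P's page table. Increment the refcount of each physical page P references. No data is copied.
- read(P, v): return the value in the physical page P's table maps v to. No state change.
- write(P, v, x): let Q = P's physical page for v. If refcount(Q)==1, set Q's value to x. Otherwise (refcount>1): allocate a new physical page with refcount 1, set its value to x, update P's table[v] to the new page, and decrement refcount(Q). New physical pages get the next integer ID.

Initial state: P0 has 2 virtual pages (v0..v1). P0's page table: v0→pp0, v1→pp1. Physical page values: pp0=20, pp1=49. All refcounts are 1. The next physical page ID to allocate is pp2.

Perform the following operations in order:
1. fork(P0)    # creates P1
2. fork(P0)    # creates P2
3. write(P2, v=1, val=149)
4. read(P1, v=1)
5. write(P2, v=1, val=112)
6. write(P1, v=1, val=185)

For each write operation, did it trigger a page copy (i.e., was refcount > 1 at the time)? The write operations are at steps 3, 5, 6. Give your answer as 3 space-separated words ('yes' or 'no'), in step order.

Op 1: fork(P0) -> P1. 2 ppages; refcounts: pp0:2 pp1:2
Op 2: fork(P0) -> P2. 2 ppages; refcounts: pp0:3 pp1:3
Op 3: write(P2, v1, 149). refcount(pp1)=3>1 -> COPY to pp2. 3 ppages; refcounts: pp0:3 pp1:2 pp2:1
Op 4: read(P1, v1) -> 49. No state change.
Op 5: write(P2, v1, 112). refcount(pp2)=1 -> write in place. 3 ppages; refcounts: pp0:3 pp1:2 pp2:1
Op 6: write(P1, v1, 185). refcount(pp1)=2>1 -> COPY to pp3. 4 ppages; refcounts: pp0:3 pp1:1 pp2:1 pp3:1

yes no yes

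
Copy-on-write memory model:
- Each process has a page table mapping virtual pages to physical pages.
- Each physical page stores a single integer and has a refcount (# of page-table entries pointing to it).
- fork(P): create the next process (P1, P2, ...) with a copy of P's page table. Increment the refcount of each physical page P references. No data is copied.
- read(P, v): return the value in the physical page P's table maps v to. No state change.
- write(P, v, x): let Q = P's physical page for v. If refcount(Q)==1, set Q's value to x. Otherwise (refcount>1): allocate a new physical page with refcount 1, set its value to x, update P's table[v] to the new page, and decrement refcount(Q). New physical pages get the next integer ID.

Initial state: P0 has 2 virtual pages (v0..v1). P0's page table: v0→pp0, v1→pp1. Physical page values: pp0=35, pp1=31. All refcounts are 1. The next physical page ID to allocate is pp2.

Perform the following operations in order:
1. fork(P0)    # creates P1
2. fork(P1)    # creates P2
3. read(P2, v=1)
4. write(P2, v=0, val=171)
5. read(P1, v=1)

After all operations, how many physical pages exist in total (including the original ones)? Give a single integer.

Answer: 3

Derivation:
Op 1: fork(P0) -> P1. 2 ppages; refcounts: pp0:2 pp1:2
Op 2: fork(P1) -> P2. 2 ppages; refcounts: pp0:3 pp1:3
Op 3: read(P2, v1) -> 31. No state change.
Op 4: write(P2, v0, 171). refcount(pp0)=3>1 -> COPY to pp2. 3 ppages; refcounts: pp0:2 pp1:3 pp2:1
Op 5: read(P1, v1) -> 31. No state change.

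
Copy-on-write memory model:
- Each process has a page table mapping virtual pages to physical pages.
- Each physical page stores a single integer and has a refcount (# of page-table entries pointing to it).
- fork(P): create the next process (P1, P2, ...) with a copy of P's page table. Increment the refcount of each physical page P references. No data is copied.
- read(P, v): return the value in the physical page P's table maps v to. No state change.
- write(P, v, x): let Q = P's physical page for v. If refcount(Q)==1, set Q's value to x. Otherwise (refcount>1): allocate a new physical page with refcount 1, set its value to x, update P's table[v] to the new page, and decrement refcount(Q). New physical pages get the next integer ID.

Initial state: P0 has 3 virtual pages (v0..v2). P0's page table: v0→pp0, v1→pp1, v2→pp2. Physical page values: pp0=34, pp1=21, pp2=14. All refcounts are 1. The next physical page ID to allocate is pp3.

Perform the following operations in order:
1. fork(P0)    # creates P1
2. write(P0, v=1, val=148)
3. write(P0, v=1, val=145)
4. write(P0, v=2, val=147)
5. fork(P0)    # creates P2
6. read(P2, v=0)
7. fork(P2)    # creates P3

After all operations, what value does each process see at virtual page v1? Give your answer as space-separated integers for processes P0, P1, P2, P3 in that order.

Answer: 145 21 145 145

Derivation:
Op 1: fork(P0) -> P1. 3 ppages; refcounts: pp0:2 pp1:2 pp2:2
Op 2: write(P0, v1, 148). refcount(pp1)=2>1 -> COPY to pp3. 4 ppages; refcounts: pp0:2 pp1:1 pp2:2 pp3:1
Op 3: write(P0, v1, 145). refcount(pp3)=1 -> write in place. 4 ppages; refcounts: pp0:2 pp1:1 pp2:2 pp3:1
Op 4: write(P0, v2, 147). refcount(pp2)=2>1 -> COPY to pp4. 5 ppages; refcounts: pp0:2 pp1:1 pp2:1 pp3:1 pp4:1
Op 5: fork(P0) -> P2. 5 ppages; refcounts: pp0:3 pp1:1 pp2:1 pp3:2 pp4:2
Op 6: read(P2, v0) -> 34. No state change.
Op 7: fork(P2) -> P3. 5 ppages; refcounts: pp0:4 pp1:1 pp2:1 pp3:3 pp4:3
P0: v1 -> pp3 = 145
P1: v1 -> pp1 = 21
P2: v1 -> pp3 = 145
P3: v1 -> pp3 = 145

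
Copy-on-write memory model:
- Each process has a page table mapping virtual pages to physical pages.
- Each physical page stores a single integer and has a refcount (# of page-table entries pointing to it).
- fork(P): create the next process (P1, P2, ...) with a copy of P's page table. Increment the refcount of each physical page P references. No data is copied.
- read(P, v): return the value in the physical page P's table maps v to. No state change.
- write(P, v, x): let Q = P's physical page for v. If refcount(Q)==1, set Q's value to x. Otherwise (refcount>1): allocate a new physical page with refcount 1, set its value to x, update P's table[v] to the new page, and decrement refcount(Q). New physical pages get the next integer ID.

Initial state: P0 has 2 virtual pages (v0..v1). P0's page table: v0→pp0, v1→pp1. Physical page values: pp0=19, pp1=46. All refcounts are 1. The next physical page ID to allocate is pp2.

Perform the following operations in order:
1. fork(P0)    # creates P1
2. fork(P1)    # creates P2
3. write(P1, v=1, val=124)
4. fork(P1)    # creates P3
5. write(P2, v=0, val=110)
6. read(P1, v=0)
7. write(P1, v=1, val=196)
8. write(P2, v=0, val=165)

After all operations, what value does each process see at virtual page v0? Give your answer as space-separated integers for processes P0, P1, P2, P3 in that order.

Op 1: fork(P0) -> P1. 2 ppages; refcounts: pp0:2 pp1:2
Op 2: fork(P1) -> P2. 2 ppages; refcounts: pp0:3 pp1:3
Op 3: write(P1, v1, 124). refcount(pp1)=3>1 -> COPY to pp2. 3 ppages; refcounts: pp0:3 pp1:2 pp2:1
Op 4: fork(P1) -> P3. 3 ppages; refcounts: pp0:4 pp1:2 pp2:2
Op 5: write(P2, v0, 110). refcount(pp0)=4>1 -> COPY to pp3. 4 ppages; refcounts: pp0:3 pp1:2 pp2:2 pp3:1
Op 6: read(P1, v0) -> 19. No state change.
Op 7: write(P1, v1, 196). refcount(pp2)=2>1 -> COPY to pp4. 5 ppages; refcounts: pp0:3 pp1:2 pp2:1 pp3:1 pp4:1
Op 8: write(P2, v0, 165). refcount(pp3)=1 -> write in place. 5 ppages; refcounts: pp0:3 pp1:2 pp2:1 pp3:1 pp4:1
P0: v0 -> pp0 = 19
P1: v0 -> pp0 = 19
P2: v0 -> pp3 = 165
P3: v0 -> pp0 = 19

Answer: 19 19 165 19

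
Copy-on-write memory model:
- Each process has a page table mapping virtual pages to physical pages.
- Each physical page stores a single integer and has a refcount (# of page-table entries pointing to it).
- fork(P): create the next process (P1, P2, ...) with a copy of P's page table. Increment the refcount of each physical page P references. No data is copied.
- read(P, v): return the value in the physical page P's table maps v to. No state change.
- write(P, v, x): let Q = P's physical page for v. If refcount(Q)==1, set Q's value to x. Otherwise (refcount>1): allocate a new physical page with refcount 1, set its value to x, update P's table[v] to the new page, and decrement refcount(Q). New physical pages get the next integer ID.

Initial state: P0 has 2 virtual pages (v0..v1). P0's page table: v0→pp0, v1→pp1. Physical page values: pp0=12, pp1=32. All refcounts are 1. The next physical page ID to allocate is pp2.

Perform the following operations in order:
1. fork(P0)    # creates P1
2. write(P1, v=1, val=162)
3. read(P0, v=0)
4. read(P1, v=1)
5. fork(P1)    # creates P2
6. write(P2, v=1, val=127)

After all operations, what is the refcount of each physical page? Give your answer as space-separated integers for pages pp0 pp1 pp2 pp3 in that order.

Op 1: fork(P0) -> P1. 2 ppages; refcounts: pp0:2 pp1:2
Op 2: write(P1, v1, 162). refcount(pp1)=2>1 -> COPY to pp2. 3 ppages; refcounts: pp0:2 pp1:1 pp2:1
Op 3: read(P0, v0) -> 12. No state change.
Op 4: read(P1, v1) -> 162. No state change.
Op 5: fork(P1) -> P2. 3 ppages; refcounts: pp0:3 pp1:1 pp2:2
Op 6: write(P2, v1, 127). refcount(pp2)=2>1 -> COPY to pp3. 4 ppages; refcounts: pp0:3 pp1:1 pp2:1 pp3:1

Answer: 3 1 1 1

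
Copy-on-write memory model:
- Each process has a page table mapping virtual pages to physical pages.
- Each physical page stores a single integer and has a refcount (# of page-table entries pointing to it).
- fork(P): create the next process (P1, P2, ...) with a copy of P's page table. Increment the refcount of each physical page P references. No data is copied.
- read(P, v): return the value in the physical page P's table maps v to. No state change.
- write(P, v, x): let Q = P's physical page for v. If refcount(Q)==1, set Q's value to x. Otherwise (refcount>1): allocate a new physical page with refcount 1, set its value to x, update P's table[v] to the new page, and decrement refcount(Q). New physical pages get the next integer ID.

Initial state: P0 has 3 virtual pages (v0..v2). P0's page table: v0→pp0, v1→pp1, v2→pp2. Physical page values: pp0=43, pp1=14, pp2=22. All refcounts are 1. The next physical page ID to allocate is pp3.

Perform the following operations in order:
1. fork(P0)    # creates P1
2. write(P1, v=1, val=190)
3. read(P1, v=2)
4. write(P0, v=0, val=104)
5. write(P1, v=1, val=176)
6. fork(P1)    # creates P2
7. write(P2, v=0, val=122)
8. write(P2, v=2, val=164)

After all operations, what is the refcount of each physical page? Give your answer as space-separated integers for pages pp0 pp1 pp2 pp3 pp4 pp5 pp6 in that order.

Op 1: fork(P0) -> P1. 3 ppages; refcounts: pp0:2 pp1:2 pp2:2
Op 2: write(P1, v1, 190). refcount(pp1)=2>1 -> COPY to pp3. 4 ppages; refcounts: pp0:2 pp1:1 pp2:2 pp3:1
Op 3: read(P1, v2) -> 22. No state change.
Op 4: write(P0, v0, 104). refcount(pp0)=2>1 -> COPY to pp4. 5 ppages; refcounts: pp0:1 pp1:1 pp2:2 pp3:1 pp4:1
Op 5: write(P1, v1, 176). refcount(pp3)=1 -> write in place. 5 ppages; refcounts: pp0:1 pp1:1 pp2:2 pp3:1 pp4:1
Op 6: fork(P1) -> P2. 5 ppages; refcounts: pp0:2 pp1:1 pp2:3 pp3:2 pp4:1
Op 7: write(P2, v0, 122). refcount(pp0)=2>1 -> COPY to pp5. 6 ppages; refcounts: pp0:1 pp1:1 pp2:3 pp3:2 pp4:1 pp5:1
Op 8: write(P2, v2, 164). refcount(pp2)=3>1 -> COPY to pp6. 7 ppages; refcounts: pp0:1 pp1:1 pp2:2 pp3:2 pp4:1 pp5:1 pp6:1

Answer: 1 1 2 2 1 1 1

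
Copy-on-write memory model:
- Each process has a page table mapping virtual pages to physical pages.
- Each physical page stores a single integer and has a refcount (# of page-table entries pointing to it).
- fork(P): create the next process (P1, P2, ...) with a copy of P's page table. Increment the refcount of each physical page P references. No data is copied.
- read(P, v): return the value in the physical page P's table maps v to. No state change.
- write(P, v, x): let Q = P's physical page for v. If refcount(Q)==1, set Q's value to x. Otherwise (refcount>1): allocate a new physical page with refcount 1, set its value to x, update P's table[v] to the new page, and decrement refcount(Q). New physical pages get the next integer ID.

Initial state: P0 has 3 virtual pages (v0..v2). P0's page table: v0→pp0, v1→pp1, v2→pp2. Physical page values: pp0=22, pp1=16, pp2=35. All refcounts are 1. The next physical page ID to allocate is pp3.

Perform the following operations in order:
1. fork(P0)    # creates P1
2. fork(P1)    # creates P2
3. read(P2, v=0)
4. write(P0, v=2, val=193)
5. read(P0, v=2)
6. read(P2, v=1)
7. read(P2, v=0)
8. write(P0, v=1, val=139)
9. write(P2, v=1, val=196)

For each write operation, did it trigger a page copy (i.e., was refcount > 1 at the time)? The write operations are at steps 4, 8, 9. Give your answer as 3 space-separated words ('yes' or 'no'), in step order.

Op 1: fork(P0) -> P1. 3 ppages; refcounts: pp0:2 pp1:2 pp2:2
Op 2: fork(P1) -> P2. 3 ppages; refcounts: pp0:3 pp1:3 pp2:3
Op 3: read(P2, v0) -> 22. No state change.
Op 4: write(P0, v2, 193). refcount(pp2)=3>1 -> COPY to pp3. 4 ppages; refcounts: pp0:3 pp1:3 pp2:2 pp3:1
Op 5: read(P0, v2) -> 193. No state change.
Op 6: read(P2, v1) -> 16. No state change.
Op 7: read(P2, v0) -> 22. No state change.
Op 8: write(P0, v1, 139). refcount(pp1)=3>1 -> COPY to pp4. 5 ppages; refcounts: pp0:3 pp1:2 pp2:2 pp3:1 pp4:1
Op 9: write(P2, v1, 196). refcount(pp1)=2>1 -> COPY to pp5. 6 ppages; refcounts: pp0:3 pp1:1 pp2:2 pp3:1 pp4:1 pp5:1

yes yes yes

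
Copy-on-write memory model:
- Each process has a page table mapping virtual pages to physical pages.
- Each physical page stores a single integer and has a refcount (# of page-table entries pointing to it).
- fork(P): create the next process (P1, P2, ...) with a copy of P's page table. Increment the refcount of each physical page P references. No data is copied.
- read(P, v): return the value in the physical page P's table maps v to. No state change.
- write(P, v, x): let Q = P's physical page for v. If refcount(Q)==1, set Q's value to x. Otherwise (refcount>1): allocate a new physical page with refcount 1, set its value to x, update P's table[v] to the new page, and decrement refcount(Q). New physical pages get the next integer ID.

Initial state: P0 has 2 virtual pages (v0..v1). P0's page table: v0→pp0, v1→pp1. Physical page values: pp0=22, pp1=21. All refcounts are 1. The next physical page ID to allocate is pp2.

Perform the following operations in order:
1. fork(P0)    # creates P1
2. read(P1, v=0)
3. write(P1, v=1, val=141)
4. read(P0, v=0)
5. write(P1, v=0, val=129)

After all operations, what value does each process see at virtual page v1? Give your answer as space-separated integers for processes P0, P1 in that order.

Op 1: fork(P0) -> P1. 2 ppages; refcounts: pp0:2 pp1:2
Op 2: read(P1, v0) -> 22. No state change.
Op 3: write(P1, v1, 141). refcount(pp1)=2>1 -> COPY to pp2. 3 ppages; refcounts: pp0:2 pp1:1 pp2:1
Op 4: read(P0, v0) -> 22. No state change.
Op 5: write(P1, v0, 129). refcount(pp0)=2>1 -> COPY to pp3. 4 ppages; refcounts: pp0:1 pp1:1 pp2:1 pp3:1
P0: v1 -> pp1 = 21
P1: v1 -> pp2 = 141

Answer: 21 141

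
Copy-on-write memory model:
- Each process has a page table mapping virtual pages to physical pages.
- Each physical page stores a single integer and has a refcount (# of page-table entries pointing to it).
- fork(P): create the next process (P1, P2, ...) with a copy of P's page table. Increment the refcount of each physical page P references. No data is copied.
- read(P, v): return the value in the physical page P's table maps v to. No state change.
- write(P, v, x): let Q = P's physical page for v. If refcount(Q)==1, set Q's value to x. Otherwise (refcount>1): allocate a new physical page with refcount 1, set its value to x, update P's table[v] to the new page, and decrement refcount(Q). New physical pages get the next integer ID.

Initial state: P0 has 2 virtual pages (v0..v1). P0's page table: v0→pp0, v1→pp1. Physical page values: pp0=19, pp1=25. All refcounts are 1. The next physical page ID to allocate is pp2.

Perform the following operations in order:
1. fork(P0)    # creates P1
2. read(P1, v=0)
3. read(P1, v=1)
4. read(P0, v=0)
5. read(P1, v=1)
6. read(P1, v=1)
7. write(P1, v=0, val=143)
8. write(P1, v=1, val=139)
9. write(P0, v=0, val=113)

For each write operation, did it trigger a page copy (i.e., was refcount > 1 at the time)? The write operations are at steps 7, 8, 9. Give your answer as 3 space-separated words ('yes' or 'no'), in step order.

Op 1: fork(P0) -> P1. 2 ppages; refcounts: pp0:2 pp1:2
Op 2: read(P1, v0) -> 19. No state change.
Op 3: read(P1, v1) -> 25. No state change.
Op 4: read(P0, v0) -> 19. No state change.
Op 5: read(P1, v1) -> 25. No state change.
Op 6: read(P1, v1) -> 25. No state change.
Op 7: write(P1, v0, 143). refcount(pp0)=2>1 -> COPY to pp2. 3 ppages; refcounts: pp0:1 pp1:2 pp2:1
Op 8: write(P1, v1, 139). refcount(pp1)=2>1 -> COPY to pp3. 4 ppages; refcounts: pp0:1 pp1:1 pp2:1 pp3:1
Op 9: write(P0, v0, 113). refcount(pp0)=1 -> write in place. 4 ppages; refcounts: pp0:1 pp1:1 pp2:1 pp3:1

yes yes no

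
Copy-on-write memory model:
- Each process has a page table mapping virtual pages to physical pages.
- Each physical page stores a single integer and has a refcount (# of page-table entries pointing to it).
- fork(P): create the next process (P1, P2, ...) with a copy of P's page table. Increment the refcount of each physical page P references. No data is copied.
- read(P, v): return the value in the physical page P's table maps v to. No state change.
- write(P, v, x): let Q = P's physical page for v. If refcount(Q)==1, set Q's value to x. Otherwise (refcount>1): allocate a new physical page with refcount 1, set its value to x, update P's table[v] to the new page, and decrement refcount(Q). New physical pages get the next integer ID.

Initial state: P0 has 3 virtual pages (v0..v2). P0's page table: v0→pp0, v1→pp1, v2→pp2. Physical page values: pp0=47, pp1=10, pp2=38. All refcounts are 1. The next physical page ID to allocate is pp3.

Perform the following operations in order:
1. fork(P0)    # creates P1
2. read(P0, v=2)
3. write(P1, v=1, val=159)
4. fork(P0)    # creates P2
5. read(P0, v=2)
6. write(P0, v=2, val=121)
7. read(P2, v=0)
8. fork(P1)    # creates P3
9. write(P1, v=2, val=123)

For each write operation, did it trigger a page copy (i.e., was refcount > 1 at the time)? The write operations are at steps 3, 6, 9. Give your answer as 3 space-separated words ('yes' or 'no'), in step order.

Op 1: fork(P0) -> P1. 3 ppages; refcounts: pp0:2 pp1:2 pp2:2
Op 2: read(P0, v2) -> 38. No state change.
Op 3: write(P1, v1, 159). refcount(pp1)=2>1 -> COPY to pp3. 4 ppages; refcounts: pp0:2 pp1:1 pp2:2 pp3:1
Op 4: fork(P0) -> P2. 4 ppages; refcounts: pp0:3 pp1:2 pp2:3 pp3:1
Op 5: read(P0, v2) -> 38. No state change.
Op 6: write(P0, v2, 121). refcount(pp2)=3>1 -> COPY to pp4. 5 ppages; refcounts: pp0:3 pp1:2 pp2:2 pp3:1 pp4:1
Op 7: read(P2, v0) -> 47. No state change.
Op 8: fork(P1) -> P3. 5 ppages; refcounts: pp0:4 pp1:2 pp2:3 pp3:2 pp4:1
Op 9: write(P1, v2, 123). refcount(pp2)=3>1 -> COPY to pp5. 6 ppages; refcounts: pp0:4 pp1:2 pp2:2 pp3:2 pp4:1 pp5:1

yes yes yes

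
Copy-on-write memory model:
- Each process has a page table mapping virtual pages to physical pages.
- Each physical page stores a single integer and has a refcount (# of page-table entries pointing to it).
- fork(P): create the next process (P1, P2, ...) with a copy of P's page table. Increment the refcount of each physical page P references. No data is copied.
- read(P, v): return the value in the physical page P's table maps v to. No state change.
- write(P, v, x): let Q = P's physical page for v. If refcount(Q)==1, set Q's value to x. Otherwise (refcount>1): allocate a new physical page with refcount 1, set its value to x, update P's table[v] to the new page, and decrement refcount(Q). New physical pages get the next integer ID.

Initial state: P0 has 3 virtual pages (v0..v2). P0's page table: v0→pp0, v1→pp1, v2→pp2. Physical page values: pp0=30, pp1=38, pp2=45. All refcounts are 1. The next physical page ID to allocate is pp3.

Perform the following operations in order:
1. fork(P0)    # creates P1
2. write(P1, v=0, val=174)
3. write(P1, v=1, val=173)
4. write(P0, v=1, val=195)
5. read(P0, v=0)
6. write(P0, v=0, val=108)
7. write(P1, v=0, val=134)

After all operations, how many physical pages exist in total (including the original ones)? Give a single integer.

Answer: 5

Derivation:
Op 1: fork(P0) -> P1. 3 ppages; refcounts: pp0:2 pp1:2 pp2:2
Op 2: write(P1, v0, 174). refcount(pp0)=2>1 -> COPY to pp3. 4 ppages; refcounts: pp0:1 pp1:2 pp2:2 pp3:1
Op 3: write(P1, v1, 173). refcount(pp1)=2>1 -> COPY to pp4. 5 ppages; refcounts: pp0:1 pp1:1 pp2:2 pp3:1 pp4:1
Op 4: write(P0, v1, 195). refcount(pp1)=1 -> write in place. 5 ppages; refcounts: pp0:1 pp1:1 pp2:2 pp3:1 pp4:1
Op 5: read(P0, v0) -> 30. No state change.
Op 6: write(P0, v0, 108). refcount(pp0)=1 -> write in place. 5 ppages; refcounts: pp0:1 pp1:1 pp2:2 pp3:1 pp4:1
Op 7: write(P1, v0, 134). refcount(pp3)=1 -> write in place. 5 ppages; refcounts: pp0:1 pp1:1 pp2:2 pp3:1 pp4:1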